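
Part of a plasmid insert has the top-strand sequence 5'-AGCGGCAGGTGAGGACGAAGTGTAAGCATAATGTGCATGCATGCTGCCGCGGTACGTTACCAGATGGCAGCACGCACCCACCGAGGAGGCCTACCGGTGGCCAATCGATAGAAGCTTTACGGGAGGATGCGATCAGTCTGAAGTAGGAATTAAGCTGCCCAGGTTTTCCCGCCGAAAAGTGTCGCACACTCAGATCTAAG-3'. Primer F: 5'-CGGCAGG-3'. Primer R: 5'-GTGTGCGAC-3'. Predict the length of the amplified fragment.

187 bp

Scanning the template, CGGCAGG occurs at positions 3–9; this primer anneals to the bottom strand there with its 3' end pointing downstream.
Taking the reverse complement of GTGTGCGAC gives GTCGCACAC, found at positions 181–189 on the template; the primer anneals here to the top strand with its 3' end pointing upstream.
The product runs from position 3 to position 189, so its length is 189 − 3 + 1 = 187 bp.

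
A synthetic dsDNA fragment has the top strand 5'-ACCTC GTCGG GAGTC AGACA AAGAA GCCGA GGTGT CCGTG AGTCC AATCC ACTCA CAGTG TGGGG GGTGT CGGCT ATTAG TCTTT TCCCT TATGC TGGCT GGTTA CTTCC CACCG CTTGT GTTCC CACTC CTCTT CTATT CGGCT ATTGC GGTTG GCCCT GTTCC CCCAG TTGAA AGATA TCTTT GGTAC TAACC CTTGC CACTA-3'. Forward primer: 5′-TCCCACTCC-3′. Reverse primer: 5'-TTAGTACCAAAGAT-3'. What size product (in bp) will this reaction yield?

The forward primer matches the template at positions 123–131.
Reverse complement of the reverse primer: ATCTTTGGTACTAA. This occurs on the top strand at positions 180–193.
Product length = (reverse-primer end) − (forward-primer start) + 1 = 193 − 123 + 1 = 71 bp.

71 bp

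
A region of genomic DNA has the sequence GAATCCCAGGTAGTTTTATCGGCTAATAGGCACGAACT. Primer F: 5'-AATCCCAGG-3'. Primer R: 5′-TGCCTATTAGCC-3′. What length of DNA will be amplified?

Scanning the template, AATCCCAGG occurs at positions 2–10; this primer anneals to the bottom strand there with its 3' end pointing downstream.
Reverse complement of the reverse primer: GGCTAATAGGCA. This occurs on the top strand at positions 21–32.
Product length = (reverse-primer end) − (forward-primer start) + 1 = 32 − 2 + 1 = 31 bp.

31 bp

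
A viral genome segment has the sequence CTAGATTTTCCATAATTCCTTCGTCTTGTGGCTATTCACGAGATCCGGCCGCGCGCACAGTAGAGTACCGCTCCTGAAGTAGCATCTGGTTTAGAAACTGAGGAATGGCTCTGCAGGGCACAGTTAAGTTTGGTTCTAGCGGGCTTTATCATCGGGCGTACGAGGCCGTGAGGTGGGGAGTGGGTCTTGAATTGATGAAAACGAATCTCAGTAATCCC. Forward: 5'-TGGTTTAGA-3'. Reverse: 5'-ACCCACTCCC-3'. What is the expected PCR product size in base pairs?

99 bp

The forward primer matches the template at positions 87–95.
Taking the reverse complement of ACCCACTCCC gives GGGAGTGGGT, found at positions 176–185 on the template; the primer anneals here to the top strand with its 3' end pointing upstream.
The product runs from position 87 to position 185, so its length is 185 − 87 + 1 = 99 bp.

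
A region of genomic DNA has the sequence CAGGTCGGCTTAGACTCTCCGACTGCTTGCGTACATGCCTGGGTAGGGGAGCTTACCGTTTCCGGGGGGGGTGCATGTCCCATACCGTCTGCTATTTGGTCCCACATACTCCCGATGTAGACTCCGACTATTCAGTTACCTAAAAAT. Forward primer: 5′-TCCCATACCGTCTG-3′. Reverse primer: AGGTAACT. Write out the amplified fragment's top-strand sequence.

Scanning the template, TCCCATACCGTCTG occurs at positions 78–91; this primer anneals to the bottom strand there with its 3' end pointing downstream.
Reverse complement of the reverse primer: AGTTACCT. This occurs on the top strand at positions 134–141.
The product is the template from position 78 through 141 (64 bp).

5'-TCCCATACCGTCTGCTATTTGGTCCCACATACTCCCGATGTAGACTCCGACTATTCAGTTACCT-3'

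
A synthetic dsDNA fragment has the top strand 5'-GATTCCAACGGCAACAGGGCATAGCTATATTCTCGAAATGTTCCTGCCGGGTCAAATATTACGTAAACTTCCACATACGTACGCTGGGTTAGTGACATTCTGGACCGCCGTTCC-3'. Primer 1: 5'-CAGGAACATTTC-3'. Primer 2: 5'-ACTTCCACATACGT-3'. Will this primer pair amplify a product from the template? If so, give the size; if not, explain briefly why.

Primer 1 (CAGGAACATTTC) has reverse complement GAAATGTTCCTG, which matches the top strand at positions 35–46; primer 1 anneals to the top strand there with its 3' end pointing upstream toward position 35.
Primer 2 (ACTTCCACATACGT) matches the top strand directly at positions 67–80; it anneals to the bottom strand with its 3' end pointing downstream toward position 80.
The 3' ends diverge (primer 1 extends toward position 1, primer 2 toward position 114), so the primers never converge on a shared product.

No product — the primers' 3' ends point away from each other.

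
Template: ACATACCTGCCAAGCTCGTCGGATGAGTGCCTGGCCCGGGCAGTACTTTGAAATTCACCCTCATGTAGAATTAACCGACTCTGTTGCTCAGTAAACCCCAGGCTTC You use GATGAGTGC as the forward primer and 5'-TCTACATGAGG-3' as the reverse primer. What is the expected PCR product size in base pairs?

48 bp

Scanning the template, GATGAGTGC occurs at positions 22–30; this primer anneals to the bottom strand there with its 3' end pointing downstream.
Taking the reverse complement of TCTACATGAGG gives CCTCATGTAGA, found at positions 59–69 on the template; the primer anneals here to the top strand with its 3' end pointing upstream.
Product length = (reverse-primer end) − (forward-primer start) + 1 = 69 − 22 + 1 = 48 bp.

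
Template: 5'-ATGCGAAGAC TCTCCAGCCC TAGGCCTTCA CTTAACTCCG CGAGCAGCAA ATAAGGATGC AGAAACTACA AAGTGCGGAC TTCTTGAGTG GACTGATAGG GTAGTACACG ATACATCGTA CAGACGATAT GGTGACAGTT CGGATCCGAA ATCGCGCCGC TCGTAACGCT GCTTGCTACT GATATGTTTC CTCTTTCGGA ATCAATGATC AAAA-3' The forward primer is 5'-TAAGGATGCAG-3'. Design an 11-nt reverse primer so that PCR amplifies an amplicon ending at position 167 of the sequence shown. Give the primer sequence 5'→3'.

5'-GTTACGAGCGG-3'

The forward primer binds at positions 52–62; the product's 3' end on the top strand is position 167.
The reverse primer anneals to the top strand over positions 157–167, i.e. to CCGCTCGTAAC.
Its sequence written 5'→3' is the reverse complement: GTTACGAGCGG.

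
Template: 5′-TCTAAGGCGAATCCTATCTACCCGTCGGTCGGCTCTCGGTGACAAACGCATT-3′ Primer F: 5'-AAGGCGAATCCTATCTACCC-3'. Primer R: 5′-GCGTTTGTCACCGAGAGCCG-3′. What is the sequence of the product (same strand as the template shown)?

5'-AAGGCGAATCCTATCTACCCGTCGGTCGGCTCTCGGTGACAAACGC-3'

Forward primer AAGGCGAATCCTATCTACCC is found on the top strand at positions 4–23.
Reverse complement of the reverse primer: CGGCTCTCGGTGACAAACGC. This occurs on the top strand at positions 30–49.
The product is the template from position 4 through 49 (46 bp).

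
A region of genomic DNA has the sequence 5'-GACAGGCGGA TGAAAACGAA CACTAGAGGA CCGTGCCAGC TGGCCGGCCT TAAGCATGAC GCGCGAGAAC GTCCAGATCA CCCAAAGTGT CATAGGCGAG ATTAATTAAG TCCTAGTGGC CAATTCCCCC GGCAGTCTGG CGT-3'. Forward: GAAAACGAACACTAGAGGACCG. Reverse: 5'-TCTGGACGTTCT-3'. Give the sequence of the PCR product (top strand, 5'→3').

5'-GAAAACGAACACTAGAGGACCGTGCCAGCTGGCCGGCCTTAAGCATGACGCGCGAGAACGTCCAGA-3'

Forward primer GAAAACGAACACTAGAGGACCG is found on the top strand at positions 12–33.
Reverse complement of the reverse primer: AGAACGTCCAGA. This occurs on the top strand at positions 66–77.
The product is the template from position 12 through 77 (66 bp).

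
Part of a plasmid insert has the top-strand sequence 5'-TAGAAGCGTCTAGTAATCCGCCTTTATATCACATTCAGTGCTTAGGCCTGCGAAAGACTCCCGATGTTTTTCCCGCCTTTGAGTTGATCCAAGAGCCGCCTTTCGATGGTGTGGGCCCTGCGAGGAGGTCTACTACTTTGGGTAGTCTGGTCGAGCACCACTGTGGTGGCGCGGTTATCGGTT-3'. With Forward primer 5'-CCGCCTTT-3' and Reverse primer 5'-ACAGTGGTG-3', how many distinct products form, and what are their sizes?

The forward primer CCGCCTTT matches the top strand at positions 18–25, 73–80, 96–103.
The reverse primer's reverse complement is CACCACTGT, matching at positions 156–164.
Each forward site pairs with the reverse site to give a product ending at position 164: sizes 147, 92, 69 bp.

Three products: 147 bp, 92 bp, 69 bp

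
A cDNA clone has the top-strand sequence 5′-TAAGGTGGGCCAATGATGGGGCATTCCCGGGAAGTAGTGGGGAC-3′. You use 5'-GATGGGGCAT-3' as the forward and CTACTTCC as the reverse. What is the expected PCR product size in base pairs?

23 bp

Forward primer GATGGGGCAT is found on the top strand at positions 15–24.
The reverse primer's reverse complement is GGAAGTAG, which matches the template at positions 30–37.
Product length = (reverse-primer end) − (forward-primer start) + 1 = 37 − 15 + 1 = 23 bp.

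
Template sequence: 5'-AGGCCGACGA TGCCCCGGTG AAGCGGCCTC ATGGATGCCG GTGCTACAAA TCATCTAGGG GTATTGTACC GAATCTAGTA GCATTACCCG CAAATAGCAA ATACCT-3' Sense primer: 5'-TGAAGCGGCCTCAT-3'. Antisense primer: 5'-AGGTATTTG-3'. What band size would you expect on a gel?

88 bp

Forward primer TGAAGCGGCCTCAT is found on the top strand at positions 19–32.
Reverse complement of the reverse primer: CAAATACCT. This occurs on the top strand at positions 98–106.
The product runs from position 19 to position 106, so its length is 106 − 19 + 1 = 88 bp.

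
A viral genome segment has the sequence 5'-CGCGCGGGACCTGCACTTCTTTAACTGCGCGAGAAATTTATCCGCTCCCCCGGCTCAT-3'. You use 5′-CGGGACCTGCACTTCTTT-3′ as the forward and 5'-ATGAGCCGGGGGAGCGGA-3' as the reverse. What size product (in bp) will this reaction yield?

54 bp

The forward primer matches the template at positions 5–22.
Taking the reverse complement of ATGAGCCGGGGGAGCGGA gives TCCGCTCCCCCGGCTCAT, found at positions 41–58 on the template; the primer anneals here to the top strand with its 3' end pointing upstream.
The product runs from position 5 to position 58, so its length is 58 − 5 + 1 = 54 bp.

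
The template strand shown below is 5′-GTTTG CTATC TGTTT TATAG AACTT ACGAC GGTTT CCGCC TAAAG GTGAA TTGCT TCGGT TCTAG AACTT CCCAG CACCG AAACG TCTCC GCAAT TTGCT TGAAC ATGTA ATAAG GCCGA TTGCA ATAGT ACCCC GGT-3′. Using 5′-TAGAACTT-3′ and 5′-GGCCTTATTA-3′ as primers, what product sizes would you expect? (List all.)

101 bp, 56 bp

The forward primer TAGAACTT matches the top strand at positions 18–25, 63–70.
The reverse primer's reverse complement is TAATAAGGCC, matching at positions 109–118.
Each forward site pairs with the reverse site to give a product ending at position 118: sizes 101, 56 bp.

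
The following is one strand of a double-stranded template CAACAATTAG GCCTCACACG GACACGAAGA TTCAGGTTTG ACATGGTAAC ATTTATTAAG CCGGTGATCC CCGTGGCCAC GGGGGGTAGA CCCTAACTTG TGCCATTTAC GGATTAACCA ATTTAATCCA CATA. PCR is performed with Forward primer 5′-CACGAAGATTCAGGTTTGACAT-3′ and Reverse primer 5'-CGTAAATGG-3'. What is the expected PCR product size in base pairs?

89 bp

Scanning the template, CACGAAGATTCAGGTTTGACAT occurs at positions 23–44; this primer anneals to the bottom strand there with its 3' end pointing downstream.
Taking the reverse complement of CGTAAATGG gives CCATTTACG, found at positions 103–111 on the template; the primer anneals here to the top strand with its 3' end pointing upstream.
The product runs from position 23 to position 111, so its length is 111 − 23 + 1 = 89 bp.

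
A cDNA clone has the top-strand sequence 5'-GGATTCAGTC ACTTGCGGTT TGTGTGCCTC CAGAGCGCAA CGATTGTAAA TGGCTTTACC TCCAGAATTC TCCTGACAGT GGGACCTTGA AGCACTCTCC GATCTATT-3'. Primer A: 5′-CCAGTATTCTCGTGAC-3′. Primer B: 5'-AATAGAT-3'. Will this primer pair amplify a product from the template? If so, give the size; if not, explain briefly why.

No product — primer A has no binding site in the template.

Primer A (CCAGTATTCTCGTGAC) does not match the top strand, and its reverse complement GTCACGAGAATACTGG does not match either.
With no annealing site for primer A, no amplification occurs.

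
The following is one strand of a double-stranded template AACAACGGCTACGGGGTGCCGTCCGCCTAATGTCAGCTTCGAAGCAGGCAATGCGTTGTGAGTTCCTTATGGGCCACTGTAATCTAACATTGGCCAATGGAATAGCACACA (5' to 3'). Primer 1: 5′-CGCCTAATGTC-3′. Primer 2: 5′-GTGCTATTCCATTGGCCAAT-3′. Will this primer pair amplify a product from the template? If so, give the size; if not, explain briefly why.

Yes — an 85 bp product.

Primer 1 (CGCCTAATGTC) matches the top strand at positions 24–34; it acts as a forward primer.
Primer 2's reverse complement is ATTGGCCAATGGAATAGCAC, matching the top strand at positions 89–108; it acts as a reverse primer.
The 3' ends face each other across positions 24–108, giving an 85 bp product.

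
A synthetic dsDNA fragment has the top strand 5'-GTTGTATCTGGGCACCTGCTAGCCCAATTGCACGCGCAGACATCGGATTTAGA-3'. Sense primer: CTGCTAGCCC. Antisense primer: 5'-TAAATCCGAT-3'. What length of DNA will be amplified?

Forward primer CTGCTAGCCC is found on the top strand at positions 16–25.
Reverse complement of the reverse primer: ATCGGATTTA. This occurs on the top strand at positions 42–51.
The product runs from position 16 to position 51, so its length is 51 − 16 + 1 = 36 bp.

36 bp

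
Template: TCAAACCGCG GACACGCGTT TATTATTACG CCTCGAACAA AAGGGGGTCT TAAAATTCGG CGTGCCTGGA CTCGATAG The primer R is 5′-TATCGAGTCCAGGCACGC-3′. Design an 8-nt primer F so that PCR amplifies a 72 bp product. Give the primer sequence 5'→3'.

The reverse primer's reverse complement GCGTGCCTGGACTCGATA matches the template at positions 60–77, so the product ends at position 77.
A 72 bp product then starts at position 77 − 72 + 1 = 6.
The forward primer is identical to the top strand there: CCGCGGAC.

5'-CCGCGGAC-3'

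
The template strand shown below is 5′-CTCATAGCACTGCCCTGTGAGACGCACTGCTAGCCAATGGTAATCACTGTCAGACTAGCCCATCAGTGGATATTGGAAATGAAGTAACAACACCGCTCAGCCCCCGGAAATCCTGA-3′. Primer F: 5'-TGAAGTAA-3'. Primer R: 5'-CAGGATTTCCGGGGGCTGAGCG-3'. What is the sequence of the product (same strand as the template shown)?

Scanning the template, TGAAGTAA occurs at positions 80–87; this primer anneals to the bottom strand there with its 3' end pointing downstream.
Taking the reverse complement of CAGGATTTCCGGGGGCTGAGCG gives CGCTCAGCCCCCGGAAATCCTG, found at positions 94–115 on the template; the primer anneals here to the top strand with its 3' end pointing upstream.
The product is the template from position 80 through 115 (36 bp).

5'-TGAAGTAACAACACCGCTCAGCCCCCGGAAATCCTG-3'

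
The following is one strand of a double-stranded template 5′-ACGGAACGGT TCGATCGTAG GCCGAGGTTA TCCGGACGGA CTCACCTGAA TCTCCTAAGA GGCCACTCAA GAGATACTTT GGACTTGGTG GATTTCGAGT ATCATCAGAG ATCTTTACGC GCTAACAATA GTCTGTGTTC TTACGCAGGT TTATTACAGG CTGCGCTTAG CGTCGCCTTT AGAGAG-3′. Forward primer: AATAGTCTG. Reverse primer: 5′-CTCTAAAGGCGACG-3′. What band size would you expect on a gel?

The forward primer matches the template at positions 127–135.
Taking the reverse complement of CTCTAAAGGCGACG gives CGTCGCCTTTAGAG, found at positions 171–184 on the template; the primer anneals here to the top strand with its 3' end pointing upstream.
The product runs from position 127 to position 184, so its length is 184 − 127 + 1 = 58 bp.

58 bp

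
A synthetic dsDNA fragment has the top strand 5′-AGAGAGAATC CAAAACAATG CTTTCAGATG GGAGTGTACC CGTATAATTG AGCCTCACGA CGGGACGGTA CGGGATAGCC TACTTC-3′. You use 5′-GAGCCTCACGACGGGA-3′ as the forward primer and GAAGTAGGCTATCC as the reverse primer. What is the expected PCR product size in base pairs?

Scanning the template, GAGCCTCACGACGGGA occurs at positions 50–65; this primer anneals to the bottom strand there with its 3' end pointing downstream.
Taking the reverse complement of GAAGTAGGCTATCC gives GGATAGCCTACTTC, found at positions 73–86 on the template; the primer anneals here to the top strand with its 3' end pointing upstream.
Amplicon spans positions 50–86: 37 bp.

37 bp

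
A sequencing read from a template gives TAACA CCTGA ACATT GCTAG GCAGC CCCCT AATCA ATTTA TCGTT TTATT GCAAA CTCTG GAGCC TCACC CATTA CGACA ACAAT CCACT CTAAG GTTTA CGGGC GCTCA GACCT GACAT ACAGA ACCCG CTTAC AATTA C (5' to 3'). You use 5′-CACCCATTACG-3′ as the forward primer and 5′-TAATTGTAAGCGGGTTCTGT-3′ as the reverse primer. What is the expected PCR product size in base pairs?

Scanning the template, CACCCATTACG occurs at positions 67–77; this primer anneals to the bottom strand there with its 3' end pointing downstream.
Reverse complement of the reverse primer: ACAGAACCCGCTTACAATTA. This occurs on the top strand at positions 121–140.
Amplicon spans positions 67–140: 74 bp.

74 bp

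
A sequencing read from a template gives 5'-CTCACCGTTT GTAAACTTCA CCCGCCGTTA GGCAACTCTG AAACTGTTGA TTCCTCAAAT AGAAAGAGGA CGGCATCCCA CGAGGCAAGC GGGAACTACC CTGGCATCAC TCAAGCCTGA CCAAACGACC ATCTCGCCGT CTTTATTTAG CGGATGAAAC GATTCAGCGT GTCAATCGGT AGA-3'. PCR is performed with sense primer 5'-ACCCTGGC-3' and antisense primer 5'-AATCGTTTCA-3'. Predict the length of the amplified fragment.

Forward primer ACCCTGGC is found on the top strand at positions 98–105.
Taking the reverse complement of AATCGTTTCA gives TGAAACGATT, found at positions 155–164 on the template; the primer anneals here to the top strand with its 3' end pointing upstream.
Product length = (reverse-primer end) − (forward-primer start) + 1 = 164 − 98 + 1 = 67 bp.

67 bp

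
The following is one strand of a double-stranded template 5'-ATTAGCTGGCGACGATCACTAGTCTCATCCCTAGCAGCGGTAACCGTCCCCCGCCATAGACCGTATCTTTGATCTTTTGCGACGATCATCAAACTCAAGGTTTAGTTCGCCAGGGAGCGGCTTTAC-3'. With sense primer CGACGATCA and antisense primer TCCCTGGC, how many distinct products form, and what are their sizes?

The forward primer CGACGATCA matches the top strand at positions 10–18, 80–88.
The reverse primer's reverse complement is GCCAGGGA, matching at positions 109–116.
Each forward site pairs with the reverse site to give a product ending at position 116: sizes 107, 37 bp.

Two products: 107 bp, 37 bp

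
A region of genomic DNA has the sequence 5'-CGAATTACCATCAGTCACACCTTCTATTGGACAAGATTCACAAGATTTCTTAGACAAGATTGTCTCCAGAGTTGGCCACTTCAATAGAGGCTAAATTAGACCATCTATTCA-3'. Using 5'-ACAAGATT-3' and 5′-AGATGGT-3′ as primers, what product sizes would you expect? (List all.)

76 bp, 67 bp, 53 bp

The forward primer ACAAGATT matches the top strand at positions 31–38, 40–47, 54–61.
The reverse primer's reverse complement is ACCATCT, matching at positions 100–106.
Each forward site pairs with the reverse site to give a product ending at position 106: sizes 76, 67, 53 bp.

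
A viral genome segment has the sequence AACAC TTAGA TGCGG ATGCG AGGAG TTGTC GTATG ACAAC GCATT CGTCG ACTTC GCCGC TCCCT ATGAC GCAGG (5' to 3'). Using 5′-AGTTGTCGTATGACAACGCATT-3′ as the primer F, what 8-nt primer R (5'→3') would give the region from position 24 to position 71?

The product's 3' end on the top strand is position 71.
The reverse primer anneals to the top strand over positions 64–71, i.e. to CTATGACG.
Its sequence written 5'→3' is the reverse complement: CGTCATAG.

5'-CGTCATAG-3'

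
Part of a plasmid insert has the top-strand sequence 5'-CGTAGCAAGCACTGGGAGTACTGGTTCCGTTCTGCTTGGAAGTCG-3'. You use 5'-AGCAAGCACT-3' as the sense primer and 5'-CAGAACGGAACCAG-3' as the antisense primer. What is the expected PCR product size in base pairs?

The forward primer matches the template at positions 4–13.
The reverse primer's reverse complement is CTGGTTCCGTTCTG, which matches the template at positions 21–34.
Amplicon spans positions 4–34: 31 bp.

31 bp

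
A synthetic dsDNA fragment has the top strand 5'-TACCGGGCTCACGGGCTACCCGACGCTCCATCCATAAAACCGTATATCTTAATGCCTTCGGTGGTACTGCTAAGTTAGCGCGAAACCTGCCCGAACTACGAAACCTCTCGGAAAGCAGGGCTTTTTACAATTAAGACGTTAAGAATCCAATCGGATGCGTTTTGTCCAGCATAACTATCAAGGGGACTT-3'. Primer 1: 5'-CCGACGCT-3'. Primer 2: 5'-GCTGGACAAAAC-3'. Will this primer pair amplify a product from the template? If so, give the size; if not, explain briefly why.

Yes — a 151 bp product.

Primer 1 (CCGACGCT) matches the top strand at positions 20–27; it acts as a forward primer.
Primer 2's reverse complement is GTTTTGTCCAGC, matching the top strand at positions 159–170; it acts as a reverse primer.
The 3' ends face each other across positions 20–170, giving a 151 bp product.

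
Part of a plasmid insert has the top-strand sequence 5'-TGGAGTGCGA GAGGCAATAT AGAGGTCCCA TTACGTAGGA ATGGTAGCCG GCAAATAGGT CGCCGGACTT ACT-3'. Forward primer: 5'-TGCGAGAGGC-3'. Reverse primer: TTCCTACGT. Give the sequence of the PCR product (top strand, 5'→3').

The forward primer matches the template at positions 6–15.
Taking the reverse complement of TTCCTACGT gives ACGTAGGAA, found at positions 33–41 on the template; the primer anneals here to the top strand with its 3' end pointing upstream.
The product is the template from position 6 through 41 (36 bp).

5'-TGCGAGAGGCAATATAGAGGTCCCATTACGTAGGAA-3'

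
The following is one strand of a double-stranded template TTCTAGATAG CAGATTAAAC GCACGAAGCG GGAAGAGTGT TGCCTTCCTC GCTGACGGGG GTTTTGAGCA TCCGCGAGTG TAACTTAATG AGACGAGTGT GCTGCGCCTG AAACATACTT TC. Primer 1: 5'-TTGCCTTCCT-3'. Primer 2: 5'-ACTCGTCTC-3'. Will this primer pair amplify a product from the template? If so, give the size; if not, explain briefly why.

Primer 1 (TTGCCTTCCT) matches the top strand at positions 40–49; it acts as a forward primer.
Primer 2's reverse complement is GAGACGAGT, matching the top strand at positions 90–98; it acts as a reverse primer.
The 3' ends face each other across positions 40–98, giving a 59 bp product.

Yes — a 59 bp product.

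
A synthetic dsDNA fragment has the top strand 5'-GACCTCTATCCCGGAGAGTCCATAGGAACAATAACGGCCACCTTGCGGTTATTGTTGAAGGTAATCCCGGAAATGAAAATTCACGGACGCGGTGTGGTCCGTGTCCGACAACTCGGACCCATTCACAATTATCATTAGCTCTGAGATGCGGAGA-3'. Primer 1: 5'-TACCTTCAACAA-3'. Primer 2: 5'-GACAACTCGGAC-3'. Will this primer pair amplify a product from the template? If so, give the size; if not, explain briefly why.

No product — the primers' 3' ends point away from each other.

Primer 1 (TACCTTCAACAA) has reverse complement TTGTTGAAGGTA, which matches the top strand at positions 52–63; primer 1 anneals to the top strand there with its 3' end pointing upstream toward position 52.
Primer 2 (GACAACTCGGAC) matches the top strand directly at positions 107–118; it anneals to the bottom strand with its 3' end pointing downstream toward position 118.
The 3' ends diverge (primer 1 extends toward position 1, primer 2 toward position 154), so the primers never converge on a shared product.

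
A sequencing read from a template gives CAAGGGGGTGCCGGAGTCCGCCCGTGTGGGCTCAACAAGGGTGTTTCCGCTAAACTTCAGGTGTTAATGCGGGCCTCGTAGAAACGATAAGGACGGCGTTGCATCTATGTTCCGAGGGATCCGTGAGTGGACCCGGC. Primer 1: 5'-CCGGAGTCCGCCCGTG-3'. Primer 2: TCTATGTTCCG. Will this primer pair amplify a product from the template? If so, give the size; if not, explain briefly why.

Primer 1 (CCGGAGTCCGCCCGTG) matches the top strand at positions 11–26 (3' end points downstream).
Primer 2 (TCTATGTTCCG) also matches the top strand directly, at positions 104–114 — its reverse complement CGGAACATAGA is not present.
Both primers anneal to the bottom strand with 3' ends pointing the same way, so neither can prime synthesis back toward the other.

No product — both primers anneal to the same strand and extend in the same direction.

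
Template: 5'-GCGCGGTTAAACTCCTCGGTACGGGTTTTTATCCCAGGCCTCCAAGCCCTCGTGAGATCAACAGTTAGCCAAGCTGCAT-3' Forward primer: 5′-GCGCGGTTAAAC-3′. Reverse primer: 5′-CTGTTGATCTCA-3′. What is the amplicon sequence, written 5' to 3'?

5'-GCGCGGTTAAACTCCTCGGTACGGGTTTTTATCCCAGGCCTCCAAGCCCTCGTGAGATCAACAG-3'

Scanning the template, GCGCGGTTAAAC occurs at positions 1–12; this primer anneals to the bottom strand there with its 3' end pointing downstream.
Reverse complement of the reverse primer: TGAGATCAACAG. This occurs on the top strand at positions 53–64.
The product is the template from position 1 through 64 (64 bp).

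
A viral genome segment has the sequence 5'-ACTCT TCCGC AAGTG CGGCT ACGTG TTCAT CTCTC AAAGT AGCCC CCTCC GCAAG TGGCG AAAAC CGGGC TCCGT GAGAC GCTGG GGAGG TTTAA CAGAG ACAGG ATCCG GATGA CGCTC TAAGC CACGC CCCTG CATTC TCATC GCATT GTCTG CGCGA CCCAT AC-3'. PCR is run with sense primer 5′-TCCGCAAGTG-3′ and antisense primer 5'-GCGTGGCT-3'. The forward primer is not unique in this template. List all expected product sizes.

The forward primer TCCGCAAGTG matches the top strand at positions 6–15, 48–57.
The reverse primer's reverse complement is AGCCACGC, matching at positions 123–130.
Each forward site pairs with the reverse site to give a product ending at position 130: sizes 125, 83 bp.

125 bp, 83 bp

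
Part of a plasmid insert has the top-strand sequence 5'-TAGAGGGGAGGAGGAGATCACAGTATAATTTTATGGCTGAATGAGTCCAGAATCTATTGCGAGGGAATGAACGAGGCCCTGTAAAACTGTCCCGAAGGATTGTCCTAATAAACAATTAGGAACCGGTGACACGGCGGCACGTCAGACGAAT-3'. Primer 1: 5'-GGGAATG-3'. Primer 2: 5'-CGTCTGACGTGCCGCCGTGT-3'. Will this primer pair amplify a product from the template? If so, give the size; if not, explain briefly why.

Yes — an 86 bp product.

Primer 1 (GGGAATG) matches the top strand at positions 63–69; it acts as a forward primer.
Primer 2's reverse complement is ACACGGCGGCACGTCAGACG, matching the top strand at positions 129–148; it acts as a reverse primer.
The 3' ends face each other across positions 63–148, giving an 86 bp product.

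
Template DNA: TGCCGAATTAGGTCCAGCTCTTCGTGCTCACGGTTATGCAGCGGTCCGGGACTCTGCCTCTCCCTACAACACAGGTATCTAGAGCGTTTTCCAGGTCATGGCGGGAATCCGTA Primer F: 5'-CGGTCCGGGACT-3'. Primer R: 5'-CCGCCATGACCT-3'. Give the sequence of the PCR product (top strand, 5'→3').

5'-CGGTCCGGGACTCTGCCTCTCCCTACAACACAGGTATCTAGAGCGTTTTCCAGGTCATGGCGG-3'

The forward primer matches the template at positions 42–53.
The reverse primer's reverse complement is AGGTCATGGCGG, which matches the template at positions 93–104.
The product is the template from position 42 through 104 (63 bp).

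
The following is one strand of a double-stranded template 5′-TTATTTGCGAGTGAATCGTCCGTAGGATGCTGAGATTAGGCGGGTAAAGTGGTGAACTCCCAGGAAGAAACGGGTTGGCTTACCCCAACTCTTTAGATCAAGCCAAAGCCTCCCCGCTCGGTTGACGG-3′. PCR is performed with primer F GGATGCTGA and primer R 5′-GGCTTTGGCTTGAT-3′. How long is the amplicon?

The forward primer matches the template at positions 25–33.
The reverse primer's reverse complement is ATCAAGCCAAAGCC, which matches the template at positions 97–110.
The product runs from position 25 to position 110, so its length is 110 − 25 + 1 = 86 bp.

86 bp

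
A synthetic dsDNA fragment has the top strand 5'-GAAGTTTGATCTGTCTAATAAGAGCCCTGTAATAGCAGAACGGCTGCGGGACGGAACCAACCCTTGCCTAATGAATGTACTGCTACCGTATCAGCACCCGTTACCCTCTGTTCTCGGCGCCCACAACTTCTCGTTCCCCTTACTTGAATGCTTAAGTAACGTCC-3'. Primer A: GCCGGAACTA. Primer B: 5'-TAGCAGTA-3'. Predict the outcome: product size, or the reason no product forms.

Primer A (GCCGGAACTA) does not match the top strand, and its reverse complement TAGTTCCGGC does not match either.
With no annealing site for primer A, no amplification occurs.

No product — primer A has no binding site in the template.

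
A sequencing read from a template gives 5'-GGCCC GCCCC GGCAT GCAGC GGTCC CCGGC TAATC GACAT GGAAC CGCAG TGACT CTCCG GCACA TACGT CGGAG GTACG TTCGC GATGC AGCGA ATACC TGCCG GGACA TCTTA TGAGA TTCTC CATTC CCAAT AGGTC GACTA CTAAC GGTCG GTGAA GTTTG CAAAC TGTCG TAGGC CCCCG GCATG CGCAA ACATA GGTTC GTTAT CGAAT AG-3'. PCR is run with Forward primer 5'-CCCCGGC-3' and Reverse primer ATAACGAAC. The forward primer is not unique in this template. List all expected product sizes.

The forward primer CCCCGGC matches the top strand at positions 7–13, 24–30, 181–187.
The reverse primer's reverse complement is GTTCGTTAT, matching at positions 202–210.
Each forward site pairs with the reverse site to give a product ending at position 210: sizes 204, 187, 30 bp.

204 bp, 187 bp, 30 bp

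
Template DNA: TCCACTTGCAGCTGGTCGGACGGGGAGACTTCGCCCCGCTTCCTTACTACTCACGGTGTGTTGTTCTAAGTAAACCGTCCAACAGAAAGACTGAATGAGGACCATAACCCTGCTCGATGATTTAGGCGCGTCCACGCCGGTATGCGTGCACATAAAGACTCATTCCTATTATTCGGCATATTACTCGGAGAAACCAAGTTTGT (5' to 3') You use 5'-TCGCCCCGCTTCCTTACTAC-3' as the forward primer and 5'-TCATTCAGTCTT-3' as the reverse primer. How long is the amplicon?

68 bp

Forward primer TCGCCCCGCTTCCTTACTAC is found on the top strand at positions 31–50.
The reverse primer's reverse complement is AAGACTGAATGA, which matches the template at positions 87–98.
Amplicon spans positions 31–98: 68 bp.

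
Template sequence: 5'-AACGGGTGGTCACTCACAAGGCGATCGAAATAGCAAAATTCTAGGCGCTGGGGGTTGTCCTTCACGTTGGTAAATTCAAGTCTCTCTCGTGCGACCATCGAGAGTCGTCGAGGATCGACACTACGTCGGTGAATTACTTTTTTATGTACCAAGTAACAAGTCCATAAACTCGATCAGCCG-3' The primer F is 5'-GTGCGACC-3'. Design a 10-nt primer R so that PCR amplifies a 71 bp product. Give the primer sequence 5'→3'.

The forward primer binds at positions 89–96, so a 71 bp product ends at position 89 + 71 − 1 = 159.
The reverse primer anneals to the top strand over positions 150–159, i.e. to CAAGTAACAA.
Its sequence written 5'→3' is the reverse complement: TTGTTACTTG.

5'-TTGTTACTTG-3'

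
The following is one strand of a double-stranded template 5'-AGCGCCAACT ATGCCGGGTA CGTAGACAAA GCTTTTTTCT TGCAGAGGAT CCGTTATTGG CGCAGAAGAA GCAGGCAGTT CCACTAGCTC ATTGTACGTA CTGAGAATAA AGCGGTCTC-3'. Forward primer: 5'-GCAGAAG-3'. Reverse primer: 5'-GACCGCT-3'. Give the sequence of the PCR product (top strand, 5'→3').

Scanning the template, GCAGAAG occurs at positions 62–68; this primer anneals to the bottom strand there with its 3' end pointing downstream.
The reverse primer's reverse complement is AGCGGTC, which matches the template at positions 111–117.
The product is the template from position 62 through 117 (56 bp).

5'-GCAGAAGAAGCAGGCAGTTCCACTAGCTCATTGTACGTACTGAGAATAAAGCGGTC-3'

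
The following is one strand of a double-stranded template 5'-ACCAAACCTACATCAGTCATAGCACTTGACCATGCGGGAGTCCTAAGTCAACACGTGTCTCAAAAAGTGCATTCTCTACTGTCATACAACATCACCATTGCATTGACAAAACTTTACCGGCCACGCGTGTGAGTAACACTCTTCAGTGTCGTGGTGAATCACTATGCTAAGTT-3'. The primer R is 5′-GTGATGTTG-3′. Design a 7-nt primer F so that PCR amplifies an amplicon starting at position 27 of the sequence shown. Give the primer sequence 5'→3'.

5'-TGACCAT-3'

The reverse primer's reverse complement CAACATCAC matches the template at positions 87–95; the product starts at position 27.
The forward primer is identical to the top strand over positions 27–33: TGACCAT.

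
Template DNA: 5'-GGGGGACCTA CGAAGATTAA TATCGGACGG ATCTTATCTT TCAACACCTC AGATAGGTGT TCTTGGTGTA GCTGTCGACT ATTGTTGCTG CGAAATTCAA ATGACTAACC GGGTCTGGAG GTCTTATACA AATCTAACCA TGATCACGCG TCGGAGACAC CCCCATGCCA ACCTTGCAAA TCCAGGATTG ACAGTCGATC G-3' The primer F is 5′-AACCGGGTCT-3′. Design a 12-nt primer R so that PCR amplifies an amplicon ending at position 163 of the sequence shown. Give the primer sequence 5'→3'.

5'-GGGGTGTCTCCG-3'

The forward primer binds at positions 107–116; the product's 3' end on the top strand is position 163.
The reverse primer anneals to the top strand over positions 152–163, i.e. to CGGAGACACCCC.
Its sequence written 5'→3' is the reverse complement: GGGGTGTCTCCG.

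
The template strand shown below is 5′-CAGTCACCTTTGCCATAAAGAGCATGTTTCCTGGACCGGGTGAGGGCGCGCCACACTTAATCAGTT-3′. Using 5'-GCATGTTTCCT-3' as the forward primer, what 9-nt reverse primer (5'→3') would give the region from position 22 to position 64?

5'-CTGATTAAG-3'

The product's 3' end on the top strand is position 64.
The reverse primer anneals to the top strand over positions 56–64, i.e. to CTTAATCAG.
Its sequence written 5'→3' is the reverse complement: CTGATTAAG.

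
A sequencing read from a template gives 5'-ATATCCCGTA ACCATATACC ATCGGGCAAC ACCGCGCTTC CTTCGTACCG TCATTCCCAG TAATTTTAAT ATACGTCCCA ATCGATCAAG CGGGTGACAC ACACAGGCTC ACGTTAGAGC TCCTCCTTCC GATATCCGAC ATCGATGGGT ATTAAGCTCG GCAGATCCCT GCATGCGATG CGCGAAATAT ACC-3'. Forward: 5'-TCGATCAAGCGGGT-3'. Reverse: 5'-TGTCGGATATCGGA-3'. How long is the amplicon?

Scanning the template, TCGATCAAGCGGGT occurs at positions 82–95; this primer anneals to the bottom strand there with its 3' end pointing downstream.
The reverse primer's reverse complement is TCCGATATCCGACA, which matches the template at positions 128–141.
Product length = (reverse-primer end) − (forward-primer start) + 1 = 141 − 82 + 1 = 60 bp.

60 bp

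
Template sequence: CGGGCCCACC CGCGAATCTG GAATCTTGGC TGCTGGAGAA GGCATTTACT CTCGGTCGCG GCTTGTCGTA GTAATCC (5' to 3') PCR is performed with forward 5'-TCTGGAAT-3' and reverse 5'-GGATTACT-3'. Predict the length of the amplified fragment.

Forward primer TCTGGAAT is found on the top strand at positions 17–24.
Reverse complement of the reverse primer: AGTAATCC. This occurs on the top strand at positions 70–77.
Amplicon spans positions 17–77: 61 bp.

61 bp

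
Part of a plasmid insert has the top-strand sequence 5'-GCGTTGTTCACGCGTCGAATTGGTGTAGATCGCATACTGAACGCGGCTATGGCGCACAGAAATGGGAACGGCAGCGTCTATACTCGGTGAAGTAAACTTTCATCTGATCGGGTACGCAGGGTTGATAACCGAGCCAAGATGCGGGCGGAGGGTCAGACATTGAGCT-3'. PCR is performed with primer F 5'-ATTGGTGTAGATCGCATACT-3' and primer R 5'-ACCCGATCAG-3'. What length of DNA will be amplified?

95 bp

Forward primer ATTGGTGTAGATCGCATACT is found on the top strand at positions 19–38.
Taking the reverse complement of ACCCGATCAG gives CTGATCGGGT, found at positions 104–113 on the template; the primer anneals here to the top strand with its 3' end pointing upstream.
Product length = (reverse-primer end) − (forward-primer start) + 1 = 113 − 19 + 1 = 95 bp.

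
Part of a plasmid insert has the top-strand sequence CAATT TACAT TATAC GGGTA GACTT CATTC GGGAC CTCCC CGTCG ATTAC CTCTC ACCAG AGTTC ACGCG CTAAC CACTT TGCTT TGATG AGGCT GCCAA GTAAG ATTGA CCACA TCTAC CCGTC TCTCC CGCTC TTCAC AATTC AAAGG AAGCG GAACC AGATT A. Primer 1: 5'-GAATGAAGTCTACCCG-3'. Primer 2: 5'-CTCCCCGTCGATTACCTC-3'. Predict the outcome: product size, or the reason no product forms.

No product — the primers' 3' ends point away from each other.

Primer 1 (GAATGAAGTCTACCCG) has reverse complement CGGGTAGACTTCATTC, which matches the top strand at positions 15–30; primer 1 anneals to the top strand there with its 3' end pointing upstream toward position 15.
Primer 2 (CTCCCCGTCGATTACCTC) matches the top strand directly at positions 36–53; it anneals to the bottom strand with its 3' end pointing downstream toward position 53.
The 3' ends diverge (primer 1 extends toward position 1, primer 2 toward position 166), so the primers never converge on a shared product.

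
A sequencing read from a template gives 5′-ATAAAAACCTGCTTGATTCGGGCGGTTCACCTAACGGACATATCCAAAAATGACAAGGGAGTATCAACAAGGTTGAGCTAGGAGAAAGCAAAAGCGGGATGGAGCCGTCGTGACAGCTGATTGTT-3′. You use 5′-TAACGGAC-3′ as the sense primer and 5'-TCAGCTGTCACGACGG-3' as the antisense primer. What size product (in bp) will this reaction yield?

The forward primer matches the template at positions 32–39.
Taking the reverse complement of TCAGCTGTCACGACGG gives CCGTCGTGACAGCTGA, found at positions 105–120 on the template; the primer anneals here to the top strand with its 3' end pointing upstream.
Amplicon spans positions 32–120: 89 bp.

89 bp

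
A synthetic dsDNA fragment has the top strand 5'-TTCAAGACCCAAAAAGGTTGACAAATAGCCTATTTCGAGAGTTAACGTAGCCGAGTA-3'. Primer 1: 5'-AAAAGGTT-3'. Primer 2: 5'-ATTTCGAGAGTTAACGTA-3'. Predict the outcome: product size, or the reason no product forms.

Primer 1 (AAAAGGTT) matches the top strand at positions 12–19 (3' end points downstream).
Primer 2 (ATTTCGAGAGTTAACGTA) also matches the top strand directly, at positions 32–49 — its reverse complement TACGTTAACTCTCGAAAT is not present.
Both primers anneal to the bottom strand with 3' ends pointing the same way, so neither can prime synthesis back toward the other.

No product — both primers anneal to the same strand and extend in the same direction.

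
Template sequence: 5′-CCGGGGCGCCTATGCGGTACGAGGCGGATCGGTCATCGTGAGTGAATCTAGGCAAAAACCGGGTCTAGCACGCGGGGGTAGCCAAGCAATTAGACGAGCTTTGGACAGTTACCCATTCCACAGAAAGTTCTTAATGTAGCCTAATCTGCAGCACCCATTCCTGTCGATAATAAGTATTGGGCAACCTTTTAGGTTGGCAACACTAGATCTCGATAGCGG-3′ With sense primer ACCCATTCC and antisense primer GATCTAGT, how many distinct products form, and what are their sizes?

Two products: 99 bp, 57 bp

The forward primer ACCCATTCC matches the top strand at positions 111–119, 153–161.
The reverse primer's reverse complement is ACTAGATC, matching at positions 202–209.
Each forward site pairs with the reverse site to give a product ending at position 209: sizes 99, 57 bp.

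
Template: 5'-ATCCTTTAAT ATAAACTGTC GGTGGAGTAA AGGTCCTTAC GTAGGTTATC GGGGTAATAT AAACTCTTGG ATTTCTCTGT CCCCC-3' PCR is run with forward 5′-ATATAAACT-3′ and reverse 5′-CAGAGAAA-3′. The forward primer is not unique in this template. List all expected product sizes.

The forward primer ATATAAACT matches the top strand at positions 9–17, 57–65.
The reverse primer's reverse complement is TTTCTCTG, matching at positions 72–79.
Each forward site pairs with the reverse site to give a product ending at position 79: sizes 71, 23 bp.

71 bp, 23 bp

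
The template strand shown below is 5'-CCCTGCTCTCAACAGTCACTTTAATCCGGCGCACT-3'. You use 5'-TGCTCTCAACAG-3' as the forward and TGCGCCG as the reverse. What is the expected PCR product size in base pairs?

Scanning the template, TGCTCTCAACAG occurs at positions 4–15; this primer anneals to the bottom strand there with its 3' end pointing downstream.
The reverse primer's reverse complement is CGGCGCA, which matches the template at positions 27–33.
Product length = (reverse-primer end) − (forward-primer start) + 1 = 33 − 4 + 1 = 30 bp.

30 bp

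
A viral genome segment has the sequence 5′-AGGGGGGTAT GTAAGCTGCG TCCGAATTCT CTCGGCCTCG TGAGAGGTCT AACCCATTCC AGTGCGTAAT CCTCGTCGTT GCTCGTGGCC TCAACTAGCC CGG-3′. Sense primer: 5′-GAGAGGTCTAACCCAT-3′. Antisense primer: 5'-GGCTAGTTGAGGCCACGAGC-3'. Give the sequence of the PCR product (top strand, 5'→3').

5'-GAGAGGTCTAACCCATTCCAGTGCGTAATCCTCGTCGTTGCTCGTGGCCTCAACTAGCC-3'

Scanning the template, GAGAGGTCTAACCCAT occurs at positions 42–57; this primer anneals to the bottom strand there with its 3' end pointing downstream.
The reverse primer's reverse complement is GCTCGTGGCCTCAACTAGCC, which matches the template at positions 81–100.
The product is the template from position 42 through 100 (59 bp).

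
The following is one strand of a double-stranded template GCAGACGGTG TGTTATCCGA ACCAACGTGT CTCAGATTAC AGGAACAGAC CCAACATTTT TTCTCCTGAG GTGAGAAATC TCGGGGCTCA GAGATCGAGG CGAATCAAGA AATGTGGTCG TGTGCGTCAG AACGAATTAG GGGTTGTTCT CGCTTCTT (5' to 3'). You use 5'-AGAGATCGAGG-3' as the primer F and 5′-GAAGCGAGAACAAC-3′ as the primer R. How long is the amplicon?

67 bp

Forward primer AGAGATCGAGG is found on the top strand at positions 90–100.
Reverse complement of the reverse primer: GTTGTTCTCGCTTC. This occurs on the top strand at positions 143–156.
Amplicon spans positions 90–156: 67 bp.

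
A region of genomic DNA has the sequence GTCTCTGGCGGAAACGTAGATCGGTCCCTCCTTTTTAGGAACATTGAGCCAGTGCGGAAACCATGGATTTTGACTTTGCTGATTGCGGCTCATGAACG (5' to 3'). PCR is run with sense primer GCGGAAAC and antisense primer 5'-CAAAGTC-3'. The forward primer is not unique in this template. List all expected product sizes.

The forward primer GCGGAAAC matches the top strand at positions 8–15, 54–61.
The reverse primer's reverse complement is GACTTTG, matching at positions 72–78.
Each forward site pairs with the reverse site to give a product ending at position 78: sizes 71, 25 bp.

71 bp, 25 bp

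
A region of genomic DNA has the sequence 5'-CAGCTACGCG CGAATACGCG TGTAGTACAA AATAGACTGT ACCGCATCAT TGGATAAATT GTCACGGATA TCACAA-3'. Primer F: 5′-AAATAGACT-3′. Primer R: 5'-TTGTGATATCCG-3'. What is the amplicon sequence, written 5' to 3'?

5'-AAATAGACTGTACCGCATCATTGGATAAATTGTCACGGATATCACAA-3'

Forward primer AAATAGACT is found on the top strand at positions 30–38.
The reverse primer's reverse complement is CGGATATCACAA, which matches the template at positions 65–76.
The product is the template from position 30 through 76 (47 bp).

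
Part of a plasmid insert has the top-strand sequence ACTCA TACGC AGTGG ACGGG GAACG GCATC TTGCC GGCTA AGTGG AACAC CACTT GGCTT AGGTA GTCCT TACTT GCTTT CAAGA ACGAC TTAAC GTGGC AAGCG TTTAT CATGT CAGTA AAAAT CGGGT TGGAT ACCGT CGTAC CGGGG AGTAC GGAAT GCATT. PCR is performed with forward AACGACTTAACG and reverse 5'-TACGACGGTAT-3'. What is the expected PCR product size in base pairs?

The forward primer matches the template at positions 85–96.
The reverse primer's reverse complement is ATACCGTCGTA, which matches the template at positions 134–144.
Amplicon spans positions 85–144: 60 bp.

60 bp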